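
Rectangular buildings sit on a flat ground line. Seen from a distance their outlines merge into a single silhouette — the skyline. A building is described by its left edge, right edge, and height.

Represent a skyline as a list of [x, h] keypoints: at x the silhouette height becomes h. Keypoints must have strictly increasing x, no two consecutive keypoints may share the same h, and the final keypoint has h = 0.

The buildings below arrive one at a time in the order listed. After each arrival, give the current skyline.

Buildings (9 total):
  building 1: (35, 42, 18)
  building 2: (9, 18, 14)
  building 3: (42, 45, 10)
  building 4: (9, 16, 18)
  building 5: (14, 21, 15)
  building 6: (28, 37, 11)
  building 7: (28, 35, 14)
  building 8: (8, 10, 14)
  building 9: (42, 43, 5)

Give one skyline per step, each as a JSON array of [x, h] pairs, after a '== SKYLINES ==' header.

== SKYLINES ==
[[35,18],[42,0]]
[[9,14],[18,0],[35,18],[42,0]]
[[9,14],[18,0],[35,18],[42,10],[45,0]]
[[9,18],[16,14],[18,0],[35,18],[42,10],[45,0]]
[[9,18],[16,15],[21,0],[35,18],[42,10],[45,0]]
[[9,18],[16,15],[21,0],[28,11],[35,18],[42,10],[45,0]]
[[9,18],[16,15],[21,0],[28,14],[35,18],[42,10],[45,0]]
[[8,14],[9,18],[16,15],[21,0],[28,14],[35,18],[42,10],[45,0]]
[[8,14],[9,18],[16,15],[21,0],[28,14],[35,18],[42,10],[45,0]]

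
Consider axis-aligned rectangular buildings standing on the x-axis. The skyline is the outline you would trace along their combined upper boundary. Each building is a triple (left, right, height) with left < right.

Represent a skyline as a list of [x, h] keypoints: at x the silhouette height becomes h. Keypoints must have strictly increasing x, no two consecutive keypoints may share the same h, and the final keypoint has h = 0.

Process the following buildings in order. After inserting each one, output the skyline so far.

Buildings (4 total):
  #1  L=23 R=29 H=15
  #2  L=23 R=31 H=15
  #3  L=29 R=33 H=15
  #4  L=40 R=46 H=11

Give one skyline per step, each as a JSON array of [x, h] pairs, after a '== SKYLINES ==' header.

== SKYLINES ==
[[23,15],[29,0]]
[[23,15],[31,0]]
[[23,15],[33,0]]
[[23,15],[33,0],[40,11],[46,0]]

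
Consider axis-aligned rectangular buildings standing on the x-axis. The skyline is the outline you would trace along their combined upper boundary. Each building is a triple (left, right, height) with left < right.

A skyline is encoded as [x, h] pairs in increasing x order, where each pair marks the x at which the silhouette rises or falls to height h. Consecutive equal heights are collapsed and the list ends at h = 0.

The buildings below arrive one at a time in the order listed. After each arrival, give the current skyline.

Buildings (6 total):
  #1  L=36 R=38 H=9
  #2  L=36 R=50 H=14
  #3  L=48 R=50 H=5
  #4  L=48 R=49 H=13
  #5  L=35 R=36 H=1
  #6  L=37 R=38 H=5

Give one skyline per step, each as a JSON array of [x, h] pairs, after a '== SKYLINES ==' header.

== SKYLINES ==
[[36,9],[38,0]]
[[36,14],[50,0]]
[[36,14],[50,0]]
[[36,14],[50,0]]
[[35,1],[36,14],[50,0]]
[[35,1],[36,14],[50,0]]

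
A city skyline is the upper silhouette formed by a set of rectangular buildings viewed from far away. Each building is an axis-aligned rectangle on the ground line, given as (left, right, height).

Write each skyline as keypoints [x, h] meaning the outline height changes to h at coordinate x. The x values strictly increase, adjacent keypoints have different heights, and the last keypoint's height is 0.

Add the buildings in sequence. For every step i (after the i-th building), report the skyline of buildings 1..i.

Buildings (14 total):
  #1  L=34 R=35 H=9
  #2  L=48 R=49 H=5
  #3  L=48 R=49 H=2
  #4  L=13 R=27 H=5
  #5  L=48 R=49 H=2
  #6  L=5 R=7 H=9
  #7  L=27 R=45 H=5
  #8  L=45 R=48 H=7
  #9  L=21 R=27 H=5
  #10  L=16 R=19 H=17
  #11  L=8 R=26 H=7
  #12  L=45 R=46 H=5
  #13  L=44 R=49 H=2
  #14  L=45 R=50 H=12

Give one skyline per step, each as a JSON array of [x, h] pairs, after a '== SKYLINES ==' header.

== SKYLINES ==
[[34,9],[35,0]]
[[34,9],[35,0],[48,5],[49,0]]
[[34,9],[35,0],[48,5],[49,0]]
[[13,5],[27,0],[34,9],[35,0],[48,5],[49,0]]
[[13,5],[27,0],[34,9],[35,0],[48,5],[49,0]]
[[5,9],[7,0],[13,5],[27,0],[34,9],[35,0],[48,5],[49,0]]
[[5,9],[7,0],[13,5],[34,9],[35,5],[45,0],[48,5],[49,0]]
[[5,9],[7,0],[13,5],[34,9],[35,5],[45,7],[48,5],[49,0]]
[[5,9],[7,0],[13,5],[34,9],[35,5],[45,7],[48,5],[49,0]]
[[5,9],[7,0],[13,5],[16,17],[19,5],[34,9],[35,5],[45,7],[48,5],[49,0]]
[[5,9],[7,0],[8,7],[16,17],[19,7],[26,5],[34,9],[35,5],[45,7],[48,5],[49,0]]
[[5,9],[7,0],[8,7],[16,17],[19,7],[26,5],[34,9],[35,5],[45,7],[48,5],[49,0]]
[[5,9],[7,0],[8,7],[16,17],[19,7],[26,5],[34,9],[35,5],[45,7],[48,5],[49,0]]
[[5,9],[7,0],[8,7],[16,17],[19,7],[26,5],[34,9],[35,5],[45,12],[50,0]]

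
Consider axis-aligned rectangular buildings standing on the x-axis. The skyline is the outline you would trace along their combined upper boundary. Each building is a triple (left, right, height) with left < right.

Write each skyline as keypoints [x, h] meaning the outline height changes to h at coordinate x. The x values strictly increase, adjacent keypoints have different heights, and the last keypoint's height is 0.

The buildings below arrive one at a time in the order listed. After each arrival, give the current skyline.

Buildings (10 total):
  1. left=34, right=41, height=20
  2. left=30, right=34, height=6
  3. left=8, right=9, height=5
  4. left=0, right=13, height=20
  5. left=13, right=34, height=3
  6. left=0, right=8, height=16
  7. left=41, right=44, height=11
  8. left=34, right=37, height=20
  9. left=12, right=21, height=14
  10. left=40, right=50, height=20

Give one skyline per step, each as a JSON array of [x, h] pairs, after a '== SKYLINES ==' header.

== SKYLINES ==
[[34,20],[41,0]]
[[30,6],[34,20],[41,0]]
[[8,5],[9,0],[30,6],[34,20],[41,0]]
[[0,20],[13,0],[30,6],[34,20],[41,0]]
[[0,20],[13,3],[30,6],[34,20],[41,0]]
[[0,20],[13,3],[30,6],[34,20],[41,0]]
[[0,20],[13,3],[30,6],[34,20],[41,11],[44,0]]
[[0,20],[13,3],[30,6],[34,20],[41,11],[44,0]]
[[0,20],[13,14],[21,3],[30,6],[34,20],[41,11],[44,0]]
[[0,20],[13,14],[21,3],[30,6],[34,20],[50,0]]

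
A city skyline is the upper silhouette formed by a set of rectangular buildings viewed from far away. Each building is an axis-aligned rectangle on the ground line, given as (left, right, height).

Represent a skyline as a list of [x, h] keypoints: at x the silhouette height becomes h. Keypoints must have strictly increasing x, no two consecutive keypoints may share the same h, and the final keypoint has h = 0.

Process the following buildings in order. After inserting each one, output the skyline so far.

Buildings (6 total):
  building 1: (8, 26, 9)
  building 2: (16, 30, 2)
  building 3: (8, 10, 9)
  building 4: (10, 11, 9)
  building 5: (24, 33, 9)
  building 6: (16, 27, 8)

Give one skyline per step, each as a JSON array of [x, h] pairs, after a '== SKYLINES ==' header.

== SKYLINES ==
[[8,9],[26,0]]
[[8,9],[26,2],[30,0]]
[[8,9],[26,2],[30,0]]
[[8,9],[26,2],[30,0]]
[[8,9],[33,0]]
[[8,9],[33,0]]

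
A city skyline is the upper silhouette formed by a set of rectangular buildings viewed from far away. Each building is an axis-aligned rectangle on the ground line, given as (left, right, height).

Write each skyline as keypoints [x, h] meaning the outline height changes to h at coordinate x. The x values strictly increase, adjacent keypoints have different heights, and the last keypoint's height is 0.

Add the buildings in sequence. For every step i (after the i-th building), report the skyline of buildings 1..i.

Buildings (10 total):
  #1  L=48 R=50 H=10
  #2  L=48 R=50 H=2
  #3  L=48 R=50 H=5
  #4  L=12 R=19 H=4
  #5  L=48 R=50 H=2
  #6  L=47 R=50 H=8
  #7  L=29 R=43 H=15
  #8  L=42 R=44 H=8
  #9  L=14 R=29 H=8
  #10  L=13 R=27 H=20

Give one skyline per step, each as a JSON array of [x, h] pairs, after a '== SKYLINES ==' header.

== SKYLINES ==
[[48,10],[50,0]]
[[48,10],[50,0]]
[[48,10],[50,0]]
[[12,4],[19,0],[48,10],[50,0]]
[[12,4],[19,0],[48,10],[50,0]]
[[12,4],[19,0],[47,8],[48,10],[50,0]]
[[12,4],[19,0],[29,15],[43,0],[47,8],[48,10],[50,0]]
[[12,4],[19,0],[29,15],[43,8],[44,0],[47,8],[48,10],[50,0]]
[[12,4],[14,8],[29,15],[43,8],[44,0],[47,8],[48,10],[50,0]]
[[12,4],[13,20],[27,8],[29,15],[43,8],[44,0],[47,8],[48,10],[50,0]]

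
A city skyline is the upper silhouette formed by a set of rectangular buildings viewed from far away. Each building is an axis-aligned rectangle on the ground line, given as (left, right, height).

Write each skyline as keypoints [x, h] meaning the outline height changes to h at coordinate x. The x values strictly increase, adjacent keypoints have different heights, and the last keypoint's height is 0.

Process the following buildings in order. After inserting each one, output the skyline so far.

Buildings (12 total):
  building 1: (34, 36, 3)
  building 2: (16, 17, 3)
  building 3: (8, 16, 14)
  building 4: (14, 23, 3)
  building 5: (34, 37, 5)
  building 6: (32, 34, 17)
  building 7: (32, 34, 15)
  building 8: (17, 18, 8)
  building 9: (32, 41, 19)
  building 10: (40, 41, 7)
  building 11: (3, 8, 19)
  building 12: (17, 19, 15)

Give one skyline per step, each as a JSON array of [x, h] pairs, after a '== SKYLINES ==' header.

== SKYLINES ==
[[34,3],[36,0]]
[[16,3],[17,0],[34,3],[36,0]]
[[8,14],[16,3],[17,0],[34,3],[36,0]]
[[8,14],[16,3],[23,0],[34,3],[36,0]]
[[8,14],[16,3],[23,0],[34,5],[37,0]]
[[8,14],[16,3],[23,0],[32,17],[34,5],[37,0]]
[[8,14],[16,3],[23,0],[32,17],[34,5],[37,0]]
[[8,14],[16,3],[17,8],[18,3],[23,0],[32,17],[34,5],[37,0]]
[[8,14],[16,3],[17,8],[18,3],[23,0],[32,19],[41,0]]
[[8,14],[16,3],[17,8],[18,3],[23,0],[32,19],[41,0]]
[[3,19],[8,14],[16,3],[17,8],[18,3],[23,0],[32,19],[41,0]]
[[3,19],[8,14],[16,3],[17,15],[19,3],[23,0],[32,19],[41,0]]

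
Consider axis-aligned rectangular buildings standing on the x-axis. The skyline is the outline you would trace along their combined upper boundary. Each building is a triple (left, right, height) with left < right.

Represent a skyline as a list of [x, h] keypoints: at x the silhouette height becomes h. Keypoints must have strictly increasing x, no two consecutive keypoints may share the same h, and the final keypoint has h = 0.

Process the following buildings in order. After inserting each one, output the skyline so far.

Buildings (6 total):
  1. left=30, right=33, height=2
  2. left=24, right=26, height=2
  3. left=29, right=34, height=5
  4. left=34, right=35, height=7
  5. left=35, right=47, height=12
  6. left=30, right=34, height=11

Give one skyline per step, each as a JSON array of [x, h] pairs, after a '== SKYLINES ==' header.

== SKYLINES ==
[[30,2],[33,0]]
[[24,2],[26,0],[30,2],[33,0]]
[[24,2],[26,0],[29,5],[34,0]]
[[24,2],[26,0],[29,5],[34,7],[35,0]]
[[24,2],[26,0],[29,5],[34,7],[35,12],[47,0]]
[[24,2],[26,0],[29,5],[30,11],[34,7],[35,12],[47,0]]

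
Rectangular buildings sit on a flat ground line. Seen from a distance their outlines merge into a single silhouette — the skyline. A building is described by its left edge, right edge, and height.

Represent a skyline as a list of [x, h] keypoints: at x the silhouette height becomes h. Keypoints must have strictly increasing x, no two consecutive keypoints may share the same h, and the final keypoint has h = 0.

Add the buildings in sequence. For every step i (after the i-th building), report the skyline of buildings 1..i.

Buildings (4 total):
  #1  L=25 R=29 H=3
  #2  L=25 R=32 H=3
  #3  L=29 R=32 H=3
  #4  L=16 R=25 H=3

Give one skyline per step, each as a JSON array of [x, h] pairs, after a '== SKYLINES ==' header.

== SKYLINES ==
[[25,3],[29,0]]
[[25,3],[32,0]]
[[25,3],[32,0]]
[[16,3],[32,0]]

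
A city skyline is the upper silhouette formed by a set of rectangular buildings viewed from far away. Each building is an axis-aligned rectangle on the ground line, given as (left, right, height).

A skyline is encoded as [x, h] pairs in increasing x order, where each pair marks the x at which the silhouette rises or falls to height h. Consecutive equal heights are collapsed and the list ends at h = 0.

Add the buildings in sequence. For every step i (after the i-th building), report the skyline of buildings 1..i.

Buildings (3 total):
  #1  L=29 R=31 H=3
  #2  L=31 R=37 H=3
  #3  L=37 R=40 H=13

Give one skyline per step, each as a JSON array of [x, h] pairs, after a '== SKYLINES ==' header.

== SKYLINES ==
[[29,3],[31,0]]
[[29,3],[37,0]]
[[29,3],[37,13],[40,0]]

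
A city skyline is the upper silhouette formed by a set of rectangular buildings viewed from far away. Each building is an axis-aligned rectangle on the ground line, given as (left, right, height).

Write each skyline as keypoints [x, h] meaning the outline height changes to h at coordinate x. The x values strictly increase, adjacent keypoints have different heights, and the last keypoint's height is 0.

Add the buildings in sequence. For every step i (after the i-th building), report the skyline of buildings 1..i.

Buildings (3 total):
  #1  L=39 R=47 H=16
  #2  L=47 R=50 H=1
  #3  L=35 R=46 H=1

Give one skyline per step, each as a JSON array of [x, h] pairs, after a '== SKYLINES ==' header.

== SKYLINES ==
[[39,16],[47,0]]
[[39,16],[47,1],[50,0]]
[[35,1],[39,16],[47,1],[50,0]]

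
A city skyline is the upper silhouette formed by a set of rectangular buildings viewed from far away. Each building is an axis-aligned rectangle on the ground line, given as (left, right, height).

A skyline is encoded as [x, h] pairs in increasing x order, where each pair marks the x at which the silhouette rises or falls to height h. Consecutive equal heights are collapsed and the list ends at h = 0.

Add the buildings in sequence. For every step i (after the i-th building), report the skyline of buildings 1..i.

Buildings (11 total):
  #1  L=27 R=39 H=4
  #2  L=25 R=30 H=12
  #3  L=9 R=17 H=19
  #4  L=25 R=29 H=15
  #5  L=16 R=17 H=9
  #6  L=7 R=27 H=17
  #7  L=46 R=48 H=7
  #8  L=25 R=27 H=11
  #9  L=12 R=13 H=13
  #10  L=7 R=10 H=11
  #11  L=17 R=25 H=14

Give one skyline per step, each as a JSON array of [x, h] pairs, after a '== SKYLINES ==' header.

== SKYLINES ==
[[27,4],[39,0]]
[[25,12],[30,4],[39,0]]
[[9,19],[17,0],[25,12],[30,4],[39,0]]
[[9,19],[17,0],[25,15],[29,12],[30,4],[39,0]]
[[9,19],[17,0],[25,15],[29,12],[30,4],[39,0]]
[[7,17],[9,19],[17,17],[27,15],[29,12],[30,4],[39,0]]
[[7,17],[9,19],[17,17],[27,15],[29,12],[30,4],[39,0],[46,7],[48,0]]
[[7,17],[9,19],[17,17],[27,15],[29,12],[30,4],[39,0],[46,7],[48,0]]
[[7,17],[9,19],[17,17],[27,15],[29,12],[30,4],[39,0],[46,7],[48,0]]
[[7,17],[9,19],[17,17],[27,15],[29,12],[30,4],[39,0],[46,7],[48,0]]
[[7,17],[9,19],[17,17],[27,15],[29,12],[30,4],[39,0],[46,7],[48,0]]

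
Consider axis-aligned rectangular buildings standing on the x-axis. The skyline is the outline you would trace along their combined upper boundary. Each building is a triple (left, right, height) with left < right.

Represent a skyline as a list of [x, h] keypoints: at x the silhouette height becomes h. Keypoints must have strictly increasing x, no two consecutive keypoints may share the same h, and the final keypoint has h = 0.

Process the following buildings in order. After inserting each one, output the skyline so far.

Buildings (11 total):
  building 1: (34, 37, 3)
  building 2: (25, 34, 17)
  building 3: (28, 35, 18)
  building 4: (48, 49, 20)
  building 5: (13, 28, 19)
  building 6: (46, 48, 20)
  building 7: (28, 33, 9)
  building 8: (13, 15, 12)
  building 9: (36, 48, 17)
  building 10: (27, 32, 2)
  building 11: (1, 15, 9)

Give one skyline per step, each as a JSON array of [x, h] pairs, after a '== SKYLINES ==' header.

== SKYLINES ==
[[34,3],[37,0]]
[[25,17],[34,3],[37,0]]
[[25,17],[28,18],[35,3],[37,0]]
[[25,17],[28,18],[35,3],[37,0],[48,20],[49,0]]
[[13,19],[28,18],[35,3],[37,0],[48,20],[49,0]]
[[13,19],[28,18],[35,3],[37,0],[46,20],[49,0]]
[[13,19],[28,18],[35,3],[37,0],[46,20],[49,0]]
[[13,19],[28,18],[35,3],[37,0],[46,20],[49,0]]
[[13,19],[28,18],[35,3],[36,17],[46,20],[49,0]]
[[13,19],[28,18],[35,3],[36,17],[46,20],[49,0]]
[[1,9],[13,19],[28,18],[35,3],[36,17],[46,20],[49,0]]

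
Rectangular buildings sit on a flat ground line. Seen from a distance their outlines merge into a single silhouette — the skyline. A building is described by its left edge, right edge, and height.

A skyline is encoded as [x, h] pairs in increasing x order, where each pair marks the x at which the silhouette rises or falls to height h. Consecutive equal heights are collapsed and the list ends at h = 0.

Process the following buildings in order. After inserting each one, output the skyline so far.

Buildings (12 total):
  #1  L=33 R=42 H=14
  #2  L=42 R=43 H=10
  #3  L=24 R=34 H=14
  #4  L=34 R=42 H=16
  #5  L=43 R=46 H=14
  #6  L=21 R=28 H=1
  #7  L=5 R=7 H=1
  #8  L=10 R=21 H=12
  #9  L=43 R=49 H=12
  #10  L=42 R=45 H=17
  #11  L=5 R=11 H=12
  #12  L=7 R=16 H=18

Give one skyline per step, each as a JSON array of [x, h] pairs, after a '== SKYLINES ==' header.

== SKYLINES ==
[[33,14],[42,0]]
[[33,14],[42,10],[43,0]]
[[24,14],[42,10],[43,0]]
[[24,14],[34,16],[42,10],[43,0]]
[[24,14],[34,16],[42,10],[43,14],[46,0]]
[[21,1],[24,14],[34,16],[42,10],[43,14],[46,0]]
[[5,1],[7,0],[21,1],[24,14],[34,16],[42,10],[43,14],[46,0]]
[[5,1],[7,0],[10,12],[21,1],[24,14],[34,16],[42,10],[43,14],[46,0]]
[[5,1],[7,0],[10,12],[21,1],[24,14],[34,16],[42,10],[43,14],[46,12],[49,0]]
[[5,1],[7,0],[10,12],[21,1],[24,14],[34,16],[42,17],[45,14],[46,12],[49,0]]
[[5,12],[21,1],[24,14],[34,16],[42,17],[45,14],[46,12],[49,0]]
[[5,12],[7,18],[16,12],[21,1],[24,14],[34,16],[42,17],[45,14],[46,12],[49,0]]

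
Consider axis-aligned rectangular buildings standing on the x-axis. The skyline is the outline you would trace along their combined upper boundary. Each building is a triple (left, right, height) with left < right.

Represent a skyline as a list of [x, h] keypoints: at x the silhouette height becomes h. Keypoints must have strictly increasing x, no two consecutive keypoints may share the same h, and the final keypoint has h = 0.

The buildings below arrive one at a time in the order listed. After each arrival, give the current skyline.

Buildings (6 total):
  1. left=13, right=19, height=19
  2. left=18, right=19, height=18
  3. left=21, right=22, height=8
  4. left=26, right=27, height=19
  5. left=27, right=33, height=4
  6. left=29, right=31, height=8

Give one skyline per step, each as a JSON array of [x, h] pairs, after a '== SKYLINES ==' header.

== SKYLINES ==
[[13,19],[19,0]]
[[13,19],[19,0]]
[[13,19],[19,0],[21,8],[22,0]]
[[13,19],[19,0],[21,8],[22,0],[26,19],[27,0]]
[[13,19],[19,0],[21,8],[22,0],[26,19],[27,4],[33,0]]
[[13,19],[19,0],[21,8],[22,0],[26,19],[27,4],[29,8],[31,4],[33,0]]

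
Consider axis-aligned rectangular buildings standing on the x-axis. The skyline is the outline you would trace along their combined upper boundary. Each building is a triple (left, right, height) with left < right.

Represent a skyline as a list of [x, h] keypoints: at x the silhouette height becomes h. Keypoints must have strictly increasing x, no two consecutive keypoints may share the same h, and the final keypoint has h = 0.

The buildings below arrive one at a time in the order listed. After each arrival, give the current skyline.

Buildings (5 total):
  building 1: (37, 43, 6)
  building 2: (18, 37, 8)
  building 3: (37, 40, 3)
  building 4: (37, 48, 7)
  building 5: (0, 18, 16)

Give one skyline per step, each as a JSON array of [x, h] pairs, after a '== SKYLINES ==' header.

== SKYLINES ==
[[37,6],[43,0]]
[[18,8],[37,6],[43,0]]
[[18,8],[37,6],[43,0]]
[[18,8],[37,7],[48,0]]
[[0,16],[18,8],[37,7],[48,0]]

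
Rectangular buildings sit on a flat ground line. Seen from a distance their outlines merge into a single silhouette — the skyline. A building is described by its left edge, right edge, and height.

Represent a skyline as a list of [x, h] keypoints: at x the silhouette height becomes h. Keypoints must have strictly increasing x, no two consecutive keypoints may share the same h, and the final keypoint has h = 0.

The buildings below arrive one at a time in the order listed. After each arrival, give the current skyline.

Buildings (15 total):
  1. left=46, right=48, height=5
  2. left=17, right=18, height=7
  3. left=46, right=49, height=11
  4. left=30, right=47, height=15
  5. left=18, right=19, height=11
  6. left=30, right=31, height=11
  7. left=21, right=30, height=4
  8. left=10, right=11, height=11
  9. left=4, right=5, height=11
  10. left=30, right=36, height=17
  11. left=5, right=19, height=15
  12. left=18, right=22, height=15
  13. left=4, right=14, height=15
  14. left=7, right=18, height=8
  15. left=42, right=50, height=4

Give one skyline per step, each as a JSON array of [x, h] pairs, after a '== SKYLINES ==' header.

== SKYLINES ==
[[46,5],[48,0]]
[[17,7],[18,0],[46,5],[48,0]]
[[17,7],[18,0],[46,11],[49,0]]
[[17,7],[18,0],[30,15],[47,11],[49,0]]
[[17,7],[18,11],[19,0],[30,15],[47,11],[49,0]]
[[17,7],[18,11],[19,0],[30,15],[47,11],[49,0]]
[[17,7],[18,11],[19,0],[21,4],[30,15],[47,11],[49,0]]
[[10,11],[11,0],[17,7],[18,11],[19,0],[21,4],[30,15],[47,11],[49,0]]
[[4,11],[5,0],[10,11],[11,0],[17,7],[18,11],[19,0],[21,4],[30,15],[47,11],[49,0]]
[[4,11],[5,0],[10,11],[11,0],[17,7],[18,11],[19,0],[21,4],[30,17],[36,15],[47,11],[49,0]]
[[4,11],[5,15],[19,0],[21,4],[30,17],[36,15],[47,11],[49,0]]
[[4,11],[5,15],[22,4],[30,17],[36,15],[47,11],[49,0]]
[[4,15],[22,4],[30,17],[36,15],[47,11],[49,0]]
[[4,15],[22,4],[30,17],[36,15],[47,11],[49,0]]
[[4,15],[22,4],[30,17],[36,15],[47,11],[49,4],[50,0]]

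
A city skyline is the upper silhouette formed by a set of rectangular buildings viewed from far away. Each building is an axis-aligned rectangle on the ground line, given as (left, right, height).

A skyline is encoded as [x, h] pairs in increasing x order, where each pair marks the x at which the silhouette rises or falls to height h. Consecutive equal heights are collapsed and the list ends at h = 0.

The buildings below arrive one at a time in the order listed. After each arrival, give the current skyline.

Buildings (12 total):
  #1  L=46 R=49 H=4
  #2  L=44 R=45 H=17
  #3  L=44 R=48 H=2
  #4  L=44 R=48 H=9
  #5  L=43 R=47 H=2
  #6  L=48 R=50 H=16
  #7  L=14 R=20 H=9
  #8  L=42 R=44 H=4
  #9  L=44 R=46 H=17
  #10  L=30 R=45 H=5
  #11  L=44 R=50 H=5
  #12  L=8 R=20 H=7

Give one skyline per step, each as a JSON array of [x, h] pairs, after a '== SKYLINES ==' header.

== SKYLINES ==
[[46,4],[49,0]]
[[44,17],[45,0],[46,4],[49,0]]
[[44,17],[45,2],[46,4],[49,0]]
[[44,17],[45,9],[48,4],[49,0]]
[[43,2],[44,17],[45,9],[48,4],[49,0]]
[[43,2],[44,17],[45,9],[48,16],[50,0]]
[[14,9],[20,0],[43,2],[44,17],[45,9],[48,16],[50,0]]
[[14,9],[20,0],[42,4],[44,17],[45,9],[48,16],[50,0]]
[[14,9],[20,0],[42,4],[44,17],[46,9],[48,16],[50,0]]
[[14,9],[20,0],[30,5],[44,17],[46,9],[48,16],[50,0]]
[[14,9],[20,0],[30,5],[44,17],[46,9],[48,16],[50,0]]
[[8,7],[14,9],[20,0],[30,5],[44,17],[46,9],[48,16],[50,0]]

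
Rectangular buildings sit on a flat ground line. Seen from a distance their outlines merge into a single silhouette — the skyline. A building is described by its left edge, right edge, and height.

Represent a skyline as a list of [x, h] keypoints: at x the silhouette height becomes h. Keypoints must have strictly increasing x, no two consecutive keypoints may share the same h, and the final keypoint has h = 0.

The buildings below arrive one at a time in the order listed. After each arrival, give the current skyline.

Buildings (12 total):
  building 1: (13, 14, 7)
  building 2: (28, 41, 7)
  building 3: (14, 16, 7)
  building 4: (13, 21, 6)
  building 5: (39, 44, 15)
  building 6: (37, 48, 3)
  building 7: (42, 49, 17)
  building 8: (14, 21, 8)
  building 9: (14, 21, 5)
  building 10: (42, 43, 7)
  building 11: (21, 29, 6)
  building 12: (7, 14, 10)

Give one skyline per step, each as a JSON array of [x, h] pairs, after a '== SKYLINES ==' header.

== SKYLINES ==
[[13,7],[14,0]]
[[13,7],[14,0],[28,7],[41,0]]
[[13,7],[16,0],[28,7],[41,0]]
[[13,7],[16,6],[21,0],[28,7],[41,0]]
[[13,7],[16,6],[21,0],[28,7],[39,15],[44,0]]
[[13,7],[16,6],[21,0],[28,7],[39,15],[44,3],[48,0]]
[[13,7],[16,6],[21,0],[28,7],[39,15],[42,17],[49,0]]
[[13,7],[14,8],[21,0],[28,7],[39,15],[42,17],[49,0]]
[[13,7],[14,8],[21,0],[28,7],[39,15],[42,17],[49,0]]
[[13,7],[14,8],[21,0],[28,7],[39,15],[42,17],[49,0]]
[[13,7],[14,8],[21,6],[28,7],[39,15],[42,17],[49,0]]
[[7,10],[14,8],[21,6],[28,7],[39,15],[42,17],[49,0]]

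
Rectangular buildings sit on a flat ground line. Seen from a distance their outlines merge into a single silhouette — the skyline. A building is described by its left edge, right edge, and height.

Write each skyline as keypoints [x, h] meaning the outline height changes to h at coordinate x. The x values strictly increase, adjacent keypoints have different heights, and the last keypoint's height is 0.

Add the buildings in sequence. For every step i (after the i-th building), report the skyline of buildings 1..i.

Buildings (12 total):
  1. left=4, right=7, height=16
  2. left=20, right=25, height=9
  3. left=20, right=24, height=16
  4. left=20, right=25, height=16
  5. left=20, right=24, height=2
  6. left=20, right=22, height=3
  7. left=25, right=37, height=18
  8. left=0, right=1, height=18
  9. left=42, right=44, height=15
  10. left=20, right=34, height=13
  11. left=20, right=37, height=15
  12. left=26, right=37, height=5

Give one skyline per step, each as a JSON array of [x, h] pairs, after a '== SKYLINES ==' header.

== SKYLINES ==
[[4,16],[7,0]]
[[4,16],[7,0],[20,9],[25,0]]
[[4,16],[7,0],[20,16],[24,9],[25,0]]
[[4,16],[7,0],[20,16],[25,0]]
[[4,16],[7,0],[20,16],[25,0]]
[[4,16],[7,0],[20,16],[25,0]]
[[4,16],[7,0],[20,16],[25,18],[37,0]]
[[0,18],[1,0],[4,16],[7,0],[20,16],[25,18],[37,0]]
[[0,18],[1,0],[4,16],[7,0],[20,16],[25,18],[37,0],[42,15],[44,0]]
[[0,18],[1,0],[4,16],[7,0],[20,16],[25,18],[37,0],[42,15],[44,0]]
[[0,18],[1,0],[4,16],[7,0],[20,16],[25,18],[37,0],[42,15],[44,0]]
[[0,18],[1,0],[4,16],[7,0],[20,16],[25,18],[37,0],[42,15],[44,0]]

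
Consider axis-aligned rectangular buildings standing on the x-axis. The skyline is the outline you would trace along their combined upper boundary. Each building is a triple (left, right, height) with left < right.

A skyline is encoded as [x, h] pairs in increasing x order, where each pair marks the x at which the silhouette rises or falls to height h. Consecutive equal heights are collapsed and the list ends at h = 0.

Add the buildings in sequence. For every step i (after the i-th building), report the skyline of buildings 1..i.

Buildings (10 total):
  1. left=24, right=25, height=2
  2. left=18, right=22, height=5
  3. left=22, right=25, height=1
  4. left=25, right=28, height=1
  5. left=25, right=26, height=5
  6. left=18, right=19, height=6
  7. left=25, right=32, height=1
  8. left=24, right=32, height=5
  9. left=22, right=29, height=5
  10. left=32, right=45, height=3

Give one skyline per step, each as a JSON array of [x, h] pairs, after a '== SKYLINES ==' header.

== SKYLINES ==
[[24,2],[25,0]]
[[18,5],[22,0],[24,2],[25,0]]
[[18,5],[22,1],[24,2],[25,0]]
[[18,5],[22,1],[24,2],[25,1],[28,0]]
[[18,5],[22,1],[24,2],[25,5],[26,1],[28,0]]
[[18,6],[19,5],[22,1],[24,2],[25,5],[26,1],[28,0]]
[[18,6],[19,5],[22,1],[24,2],[25,5],[26,1],[32,0]]
[[18,6],[19,5],[22,1],[24,5],[32,0]]
[[18,6],[19,5],[32,0]]
[[18,6],[19,5],[32,3],[45,0]]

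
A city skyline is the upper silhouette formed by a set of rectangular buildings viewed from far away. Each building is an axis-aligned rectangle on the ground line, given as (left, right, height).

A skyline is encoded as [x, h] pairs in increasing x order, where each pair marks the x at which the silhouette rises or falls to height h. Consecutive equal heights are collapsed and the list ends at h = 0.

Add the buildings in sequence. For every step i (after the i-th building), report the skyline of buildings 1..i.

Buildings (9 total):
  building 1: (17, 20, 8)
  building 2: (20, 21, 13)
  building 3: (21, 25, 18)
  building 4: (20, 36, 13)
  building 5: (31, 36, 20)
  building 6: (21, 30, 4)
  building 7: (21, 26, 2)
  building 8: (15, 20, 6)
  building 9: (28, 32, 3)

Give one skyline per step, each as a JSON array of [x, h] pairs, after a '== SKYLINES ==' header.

== SKYLINES ==
[[17,8],[20,0]]
[[17,8],[20,13],[21,0]]
[[17,8],[20,13],[21,18],[25,0]]
[[17,8],[20,13],[21,18],[25,13],[36,0]]
[[17,8],[20,13],[21,18],[25,13],[31,20],[36,0]]
[[17,8],[20,13],[21,18],[25,13],[31,20],[36,0]]
[[17,8],[20,13],[21,18],[25,13],[31,20],[36,0]]
[[15,6],[17,8],[20,13],[21,18],[25,13],[31,20],[36,0]]
[[15,6],[17,8],[20,13],[21,18],[25,13],[31,20],[36,0]]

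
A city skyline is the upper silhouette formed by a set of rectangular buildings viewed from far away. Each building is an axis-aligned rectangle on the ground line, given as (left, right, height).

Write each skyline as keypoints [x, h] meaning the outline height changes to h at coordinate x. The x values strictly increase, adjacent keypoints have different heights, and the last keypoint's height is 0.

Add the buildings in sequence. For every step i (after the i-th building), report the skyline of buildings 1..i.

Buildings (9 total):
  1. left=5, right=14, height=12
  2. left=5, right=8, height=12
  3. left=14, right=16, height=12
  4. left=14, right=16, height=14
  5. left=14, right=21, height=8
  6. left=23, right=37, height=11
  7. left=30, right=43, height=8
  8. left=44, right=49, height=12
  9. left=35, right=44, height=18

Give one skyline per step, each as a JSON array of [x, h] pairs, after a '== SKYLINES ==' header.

== SKYLINES ==
[[5,12],[14,0]]
[[5,12],[14,0]]
[[5,12],[16,0]]
[[5,12],[14,14],[16,0]]
[[5,12],[14,14],[16,8],[21,0]]
[[5,12],[14,14],[16,8],[21,0],[23,11],[37,0]]
[[5,12],[14,14],[16,8],[21,0],[23,11],[37,8],[43,0]]
[[5,12],[14,14],[16,8],[21,0],[23,11],[37,8],[43,0],[44,12],[49,0]]
[[5,12],[14,14],[16,8],[21,0],[23,11],[35,18],[44,12],[49,0]]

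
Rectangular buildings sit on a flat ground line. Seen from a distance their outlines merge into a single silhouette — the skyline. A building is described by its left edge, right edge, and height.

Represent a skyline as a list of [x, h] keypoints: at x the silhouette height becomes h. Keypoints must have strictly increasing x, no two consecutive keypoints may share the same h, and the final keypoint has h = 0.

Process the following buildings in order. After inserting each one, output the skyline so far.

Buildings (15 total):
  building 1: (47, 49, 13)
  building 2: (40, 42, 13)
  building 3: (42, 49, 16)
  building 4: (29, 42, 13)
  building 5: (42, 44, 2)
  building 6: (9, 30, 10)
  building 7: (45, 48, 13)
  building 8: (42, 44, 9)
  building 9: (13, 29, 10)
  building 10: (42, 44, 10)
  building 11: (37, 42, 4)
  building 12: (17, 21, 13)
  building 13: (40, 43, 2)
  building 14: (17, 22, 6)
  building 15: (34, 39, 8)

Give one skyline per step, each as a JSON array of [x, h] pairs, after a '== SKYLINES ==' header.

== SKYLINES ==
[[47,13],[49,0]]
[[40,13],[42,0],[47,13],[49,0]]
[[40,13],[42,16],[49,0]]
[[29,13],[42,16],[49,0]]
[[29,13],[42,16],[49,0]]
[[9,10],[29,13],[42,16],[49,0]]
[[9,10],[29,13],[42,16],[49,0]]
[[9,10],[29,13],[42,16],[49,0]]
[[9,10],[29,13],[42,16],[49,0]]
[[9,10],[29,13],[42,16],[49,0]]
[[9,10],[29,13],[42,16],[49,0]]
[[9,10],[17,13],[21,10],[29,13],[42,16],[49,0]]
[[9,10],[17,13],[21,10],[29,13],[42,16],[49,0]]
[[9,10],[17,13],[21,10],[29,13],[42,16],[49,0]]
[[9,10],[17,13],[21,10],[29,13],[42,16],[49,0]]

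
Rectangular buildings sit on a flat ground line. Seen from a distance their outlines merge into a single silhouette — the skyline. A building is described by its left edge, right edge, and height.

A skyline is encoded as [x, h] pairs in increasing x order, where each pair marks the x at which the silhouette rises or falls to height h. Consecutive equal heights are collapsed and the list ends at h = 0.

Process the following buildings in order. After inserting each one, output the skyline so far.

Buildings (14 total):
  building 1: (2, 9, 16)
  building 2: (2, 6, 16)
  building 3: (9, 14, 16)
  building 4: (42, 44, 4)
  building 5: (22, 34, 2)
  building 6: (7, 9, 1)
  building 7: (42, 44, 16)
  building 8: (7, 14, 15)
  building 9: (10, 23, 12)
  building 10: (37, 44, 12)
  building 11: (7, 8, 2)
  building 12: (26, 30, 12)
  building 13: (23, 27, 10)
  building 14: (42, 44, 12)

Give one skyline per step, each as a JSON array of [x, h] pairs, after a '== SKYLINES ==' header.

== SKYLINES ==
[[2,16],[9,0]]
[[2,16],[9,0]]
[[2,16],[14,0]]
[[2,16],[14,0],[42,4],[44,0]]
[[2,16],[14,0],[22,2],[34,0],[42,4],[44,0]]
[[2,16],[14,0],[22,2],[34,0],[42,4],[44,0]]
[[2,16],[14,0],[22,2],[34,0],[42,16],[44,0]]
[[2,16],[14,0],[22,2],[34,0],[42,16],[44,0]]
[[2,16],[14,12],[23,2],[34,0],[42,16],[44,0]]
[[2,16],[14,12],[23,2],[34,0],[37,12],[42,16],[44,0]]
[[2,16],[14,12],[23,2],[34,0],[37,12],[42,16],[44,0]]
[[2,16],[14,12],[23,2],[26,12],[30,2],[34,0],[37,12],[42,16],[44,0]]
[[2,16],[14,12],[23,10],[26,12],[30,2],[34,0],[37,12],[42,16],[44,0]]
[[2,16],[14,12],[23,10],[26,12],[30,2],[34,0],[37,12],[42,16],[44,0]]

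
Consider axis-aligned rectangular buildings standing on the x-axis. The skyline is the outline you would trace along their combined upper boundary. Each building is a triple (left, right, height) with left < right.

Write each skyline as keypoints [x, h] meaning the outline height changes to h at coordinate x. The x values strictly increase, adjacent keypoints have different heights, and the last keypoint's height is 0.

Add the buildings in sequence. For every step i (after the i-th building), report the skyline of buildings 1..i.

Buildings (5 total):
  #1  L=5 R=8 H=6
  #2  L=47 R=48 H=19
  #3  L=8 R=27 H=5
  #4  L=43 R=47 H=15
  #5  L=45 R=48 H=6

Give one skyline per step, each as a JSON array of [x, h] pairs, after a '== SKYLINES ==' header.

== SKYLINES ==
[[5,6],[8,0]]
[[5,6],[8,0],[47,19],[48,0]]
[[5,6],[8,5],[27,0],[47,19],[48,0]]
[[5,6],[8,5],[27,0],[43,15],[47,19],[48,0]]
[[5,6],[8,5],[27,0],[43,15],[47,19],[48,0]]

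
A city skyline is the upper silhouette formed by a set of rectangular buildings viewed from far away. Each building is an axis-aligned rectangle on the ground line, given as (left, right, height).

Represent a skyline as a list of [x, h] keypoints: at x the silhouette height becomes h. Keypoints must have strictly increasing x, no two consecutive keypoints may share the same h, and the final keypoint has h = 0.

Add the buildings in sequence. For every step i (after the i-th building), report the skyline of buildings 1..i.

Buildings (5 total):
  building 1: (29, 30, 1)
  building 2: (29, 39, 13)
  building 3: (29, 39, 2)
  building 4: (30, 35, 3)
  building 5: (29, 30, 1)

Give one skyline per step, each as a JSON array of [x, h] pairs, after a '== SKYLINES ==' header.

== SKYLINES ==
[[29,1],[30,0]]
[[29,13],[39,0]]
[[29,13],[39,0]]
[[29,13],[39,0]]
[[29,13],[39,0]]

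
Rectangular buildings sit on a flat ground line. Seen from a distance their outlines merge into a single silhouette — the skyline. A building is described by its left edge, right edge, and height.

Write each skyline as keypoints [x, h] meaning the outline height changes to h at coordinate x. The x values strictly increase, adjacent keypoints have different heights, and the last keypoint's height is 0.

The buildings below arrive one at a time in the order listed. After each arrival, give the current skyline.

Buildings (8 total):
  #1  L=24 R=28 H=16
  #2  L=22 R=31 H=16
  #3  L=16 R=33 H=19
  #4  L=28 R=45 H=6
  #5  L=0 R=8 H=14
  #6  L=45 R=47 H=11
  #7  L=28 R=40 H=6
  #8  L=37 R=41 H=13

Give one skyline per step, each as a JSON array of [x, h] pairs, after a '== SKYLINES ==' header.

== SKYLINES ==
[[24,16],[28,0]]
[[22,16],[31,0]]
[[16,19],[33,0]]
[[16,19],[33,6],[45,0]]
[[0,14],[8,0],[16,19],[33,6],[45,0]]
[[0,14],[8,0],[16,19],[33,6],[45,11],[47,0]]
[[0,14],[8,0],[16,19],[33,6],[45,11],[47,0]]
[[0,14],[8,0],[16,19],[33,6],[37,13],[41,6],[45,11],[47,0]]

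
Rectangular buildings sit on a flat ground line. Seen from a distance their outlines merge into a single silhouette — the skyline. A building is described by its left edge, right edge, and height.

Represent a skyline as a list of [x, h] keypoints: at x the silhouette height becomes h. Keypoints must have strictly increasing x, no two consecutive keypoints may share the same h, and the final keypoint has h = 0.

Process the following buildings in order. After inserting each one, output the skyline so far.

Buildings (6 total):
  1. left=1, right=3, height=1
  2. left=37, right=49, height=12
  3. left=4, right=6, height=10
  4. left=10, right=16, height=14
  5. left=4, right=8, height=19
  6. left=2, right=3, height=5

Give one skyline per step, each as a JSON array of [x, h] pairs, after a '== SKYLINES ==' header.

== SKYLINES ==
[[1,1],[3,0]]
[[1,1],[3,0],[37,12],[49,0]]
[[1,1],[3,0],[4,10],[6,0],[37,12],[49,0]]
[[1,1],[3,0],[4,10],[6,0],[10,14],[16,0],[37,12],[49,0]]
[[1,1],[3,0],[4,19],[8,0],[10,14],[16,0],[37,12],[49,0]]
[[1,1],[2,5],[3,0],[4,19],[8,0],[10,14],[16,0],[37,12],[49,0]]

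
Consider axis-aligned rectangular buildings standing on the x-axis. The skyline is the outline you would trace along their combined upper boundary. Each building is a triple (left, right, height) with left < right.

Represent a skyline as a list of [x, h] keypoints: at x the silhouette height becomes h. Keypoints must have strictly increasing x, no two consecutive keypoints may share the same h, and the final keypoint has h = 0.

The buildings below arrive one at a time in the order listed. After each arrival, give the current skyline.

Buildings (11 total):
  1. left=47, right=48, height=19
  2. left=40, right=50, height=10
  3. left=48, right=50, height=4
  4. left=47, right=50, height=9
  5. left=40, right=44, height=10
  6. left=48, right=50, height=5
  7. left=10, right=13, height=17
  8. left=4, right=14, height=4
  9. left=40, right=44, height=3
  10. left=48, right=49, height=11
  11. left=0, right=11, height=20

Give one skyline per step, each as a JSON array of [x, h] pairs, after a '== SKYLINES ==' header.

== SKYLINES ==
[[47,19],[48,0]]
[[40,10],[47,19],[48,10],[50,0]]
[[40,10],[47,19],[48,10],[50,0]]
[[40,10],[47,19],[48,10],[50,0]]
[[40,10],[47,19],[48,10],[50,0]]
[[40,10],[47,19],[48,10],[50,0]]
[[10,17],[13,0],[40,10],[47,19],[48,10],[50,0]]
[[4,4],[10,17],[13,4],[14,0],[40,10],[47,19],[48,10],[50,0]]
[[4,4],[10,17],[13,4],[14,0],[40,10],[47,19],[48,10],[50,0]]
[[4,4],[10,17],[13,4],[14,0],[40,10],[47,19],[48,11],[49,10],[50,0]]
[[0,20],[11,17],[13,4],[14,0],[40,10],[47,19],[48,11],[49,10],[50,0]]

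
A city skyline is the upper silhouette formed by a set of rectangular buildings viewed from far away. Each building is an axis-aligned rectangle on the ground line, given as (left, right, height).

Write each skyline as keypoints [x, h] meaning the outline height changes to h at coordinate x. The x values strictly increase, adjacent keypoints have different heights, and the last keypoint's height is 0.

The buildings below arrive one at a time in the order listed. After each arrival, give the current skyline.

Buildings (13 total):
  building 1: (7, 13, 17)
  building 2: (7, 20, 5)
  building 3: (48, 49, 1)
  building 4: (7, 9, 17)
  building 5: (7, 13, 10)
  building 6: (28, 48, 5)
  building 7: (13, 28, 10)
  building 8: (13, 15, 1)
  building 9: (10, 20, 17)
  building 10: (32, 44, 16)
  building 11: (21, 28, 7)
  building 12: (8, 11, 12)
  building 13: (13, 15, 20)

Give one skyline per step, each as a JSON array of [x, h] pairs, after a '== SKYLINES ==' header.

== SKYLINES ==
[[7,17],[13,0]]
[[7,17],[13,5],[20,0]]
[[7,17],[13,5],[20,0],[48,1],[49,0]]
[[7,17],[13,5],[20,0],[48,1],[49,0]]
[[7,17],[13,5],[20,0],[48,1],[49,0]]
[[7,17],[13,5],[20,0],[28,5],[48,1],[49,0]]
[[7,17],[13,10],[28,5],[48,1],[49,0]]
[[7,17],[13,10],[28,5],[48,1],[49,0]]
[[7,17],[20,10],[28,5],[48,1],[49,0]]
[[7,17],[20,10],[28,5],[32,16],[44,5],[48,1],[49,0]]
[[7,17],[20,10],[28,5],[32,16],[44,5],[48,1],[49,0]]
[[7,17],[20,10],[28,5],[32,16],[44,5],[48,1],[49,0]]
[[7,17],[13,20],[15,17],[20,10],[28,5],[32,16],[44,5],[48,1],[49,0]]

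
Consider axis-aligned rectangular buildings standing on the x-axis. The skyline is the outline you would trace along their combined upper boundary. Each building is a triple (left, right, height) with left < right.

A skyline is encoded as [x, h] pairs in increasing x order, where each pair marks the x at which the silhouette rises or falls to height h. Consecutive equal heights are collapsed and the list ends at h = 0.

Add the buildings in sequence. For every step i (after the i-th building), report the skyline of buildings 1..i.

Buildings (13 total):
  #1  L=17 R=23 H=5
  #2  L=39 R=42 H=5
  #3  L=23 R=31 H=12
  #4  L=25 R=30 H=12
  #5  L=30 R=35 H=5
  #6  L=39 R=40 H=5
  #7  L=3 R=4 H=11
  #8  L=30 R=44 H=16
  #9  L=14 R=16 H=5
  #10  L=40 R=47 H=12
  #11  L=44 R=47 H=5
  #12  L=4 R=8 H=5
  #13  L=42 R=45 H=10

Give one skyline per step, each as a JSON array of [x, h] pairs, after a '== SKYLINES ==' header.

== SKYLINES ==
[[17,5],[23,0]]
[[17,5],[23,0],[39,5],[42,0]]
[[17,5],[23,12],[31,0],[39,5],[42,0]]
[[17,5],[23,12],[31,0],[39,5],[42,0]]
[[17,5],[23,12],[31,5],[35,0],[39,5],[42,0]]
[[17,5],[23,12],[31,5],[35,0],[39,5],[42,0]]
[[3,11],[4,0],[17,5],[23,12],[31,5],[35,0],[39,5],[42,0]]
[[3,11],[4,0],[17,5],[23,12],[30,16],[44,0]]
[[3,11],[4,0],[14,5],[16,0],[17,5],[23,12],[30,16],[44,0]]
[[3,11],[4,0],[14,5],[16,0],[17,5],[23,12],[30,16],[44,12],[47,0]]
[[3,11],[4,0],[14,5],[16,0],[17,5],[23,12],[30,16],[44,12],[47,0]]
[[3,11],[4,5],[8,0],[14,5],[16,0],[17,5],[23,12],[30,16],[44,12],[47,0]]
[[3,11],[4,5],[8,0],[14,5],[16,0],[17,5],[23,12],[30,16],[44,12],[47,0]]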